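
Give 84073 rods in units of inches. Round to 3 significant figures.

1.66e+7 inches

1 rod = 198.000 in.
So 84073 × 198.000 ≈ 1.66e+7 in.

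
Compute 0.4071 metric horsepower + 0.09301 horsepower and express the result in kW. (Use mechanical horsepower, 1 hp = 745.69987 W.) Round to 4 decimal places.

0.4071 PS = 0.299422 kW and 0.09301 hp = 0.0693575 kW.
0.299422 + 0.0693575 ≈ 0.3688 kW.

0.3688 kilowatts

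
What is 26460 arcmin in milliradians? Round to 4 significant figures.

7697 mrad

1 arcmin = 0.290888 milliradians.
26460 × 0.290888 ≈ 7697 mrad.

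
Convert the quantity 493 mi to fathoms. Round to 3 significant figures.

1 mile = 880.000 fathoms.
493 × 880.000 ≈ 434000 fathom.

434000 fathom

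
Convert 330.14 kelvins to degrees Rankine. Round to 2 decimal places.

594.25 degrees Rankine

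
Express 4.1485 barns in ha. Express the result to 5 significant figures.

1 barn = 1.00000 × 10^-32 ha.
So 4.1485 × 1.00000 × 10^-32 ≈ 4.1485 × 10^-32 ha.

4.1485 × 10^-32 ha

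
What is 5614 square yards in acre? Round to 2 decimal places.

1.16 acres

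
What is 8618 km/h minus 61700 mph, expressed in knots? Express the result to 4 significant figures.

8618 km/h = 4653.35 kn and 61700 mph = 53615.8 kn.
4653.35 − 53615.8 ≈ -48960 kn.

-48960 knots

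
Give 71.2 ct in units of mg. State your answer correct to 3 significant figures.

14200 milligrams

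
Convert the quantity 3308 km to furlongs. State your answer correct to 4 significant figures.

1 km = 4.97097 furlongs.
Thus 3308 × 4.97097 ≈ 16440 furlong.

16440 furlong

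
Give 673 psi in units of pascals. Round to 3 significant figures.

4.64 × 10^6 pascals

1 pound per square inch = 6894.76 Pa.
673 × 6894.76 ≈ 4.64 × 10^6 Pa.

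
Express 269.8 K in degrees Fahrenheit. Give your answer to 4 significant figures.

K = (°F + 459.67) × 5/9.
Applying the formula gives 25.97 °F.

25.97 °F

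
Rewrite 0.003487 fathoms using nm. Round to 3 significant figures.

1 fathom = 1.82880 × 10^9 nanometers.
0.003487 × 1.82880 × 10^9 ≈ 6.38 × 10^6 nm.

6.38 × 10^6 nm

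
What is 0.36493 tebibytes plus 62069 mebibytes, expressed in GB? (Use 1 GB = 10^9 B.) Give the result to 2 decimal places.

466.33 GB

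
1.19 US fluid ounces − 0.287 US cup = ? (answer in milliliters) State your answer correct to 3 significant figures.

1.19 US fl oz = 35.1925 mL and 0.287 US cup = 67.9008 mL.
35.1925 − 67.9008 ≈ -32.7 mL.

-32.7 mL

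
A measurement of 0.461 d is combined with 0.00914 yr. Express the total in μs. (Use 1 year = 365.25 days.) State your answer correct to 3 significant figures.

3.28 × 10^11 μs

0.461 d = 3.98304 × 10^10 μs and 0.00914 yr = 2.88436 × 10^11 μs.
3.98304 × 10^10 + 2.88436 × 10^11 ≈ 3.28 × 10^11 μs.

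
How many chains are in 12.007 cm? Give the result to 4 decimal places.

0.0060 chains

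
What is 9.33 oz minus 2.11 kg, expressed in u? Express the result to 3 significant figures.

-1.11 × 10^27 u

9.33 oz = 1.59286 × 10^26 u and 2.11 kg = 1.27067 × 10^27 u.
1.59286 × 10^26 − 1.27067 × 10^27 ≈ -1.11 × 10^27 u.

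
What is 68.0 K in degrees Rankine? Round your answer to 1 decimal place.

°R = K × 9/5.
Applying the formula gives 122.4 °R.

122.4 degrees Rankine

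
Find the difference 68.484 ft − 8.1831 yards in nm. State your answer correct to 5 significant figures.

1.3391 × 10^10 nm

68.484 ft = 2.08739 × 10^10 nm and 8.1831 yd = 7.48263 × 10^9 nm.
2.08739 × 10^10 − 7.48263 × 10^9 ≈ 1.3391 × 10^10 nm.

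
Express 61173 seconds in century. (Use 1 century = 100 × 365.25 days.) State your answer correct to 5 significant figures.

1.9385e-5 century

1 s = 3.16881e-10 centuries.
61173 × 3.16881e-10 ≈ 1.9385e-5 century.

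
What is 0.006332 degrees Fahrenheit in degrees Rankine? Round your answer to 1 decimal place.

°R = °F + 459.67.
Applying the formula gives 459.7 °R.

459.7 degrees Rankine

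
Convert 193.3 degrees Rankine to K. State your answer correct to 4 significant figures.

107.4 K

°R = K × 9/5.
Applying the formula gives 107.4 K.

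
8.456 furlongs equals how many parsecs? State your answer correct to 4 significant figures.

5.513 × 10^-14 parsecs

1 furlong = 6.51941 × 10^-15 parsecs.
Thus 8.456 × 6.51941 × 10^-15 ≈ 5.513 × 10^-14 pc.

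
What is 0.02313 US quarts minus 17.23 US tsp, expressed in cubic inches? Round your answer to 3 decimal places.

0.02313 US qt = 1.33576 in³ and 17.23 US tsp = 5.18246 in³.
1.33576 − 5.18246 ≈ -3.847 in³.

-3.847 in³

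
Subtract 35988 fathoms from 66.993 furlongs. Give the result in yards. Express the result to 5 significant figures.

-57238 yd

66.993 furlong = 14738.46 yd and 35988 fathom = 71976.00 yd.
14738.46 − 71976.00 ≈ -57238 yd.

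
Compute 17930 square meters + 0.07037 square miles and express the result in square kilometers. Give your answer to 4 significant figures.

17930 m² = 0.0179300 km² and 0.07037 mi² = 0.182257 km².
0.0179300 + 0.182257 ≈ 0.2002 km².

0.2002 square kilometers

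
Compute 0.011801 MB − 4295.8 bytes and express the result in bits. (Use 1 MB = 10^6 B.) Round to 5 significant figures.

60042 bits

0.011801 MB = 94408.0 bit and 4295.8 B = 34366.4 bit.
94408.0 − 34366.4 ≈ 60042 bit.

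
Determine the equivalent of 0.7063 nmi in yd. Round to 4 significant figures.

1 nmi = 2025.37 yd.
Thus 0.7063 × 2025.37 ≈ 1431 yd.

1431 yards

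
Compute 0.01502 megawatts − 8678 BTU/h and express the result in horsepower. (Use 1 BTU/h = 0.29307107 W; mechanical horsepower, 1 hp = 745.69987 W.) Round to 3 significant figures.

16.7 hp

0.01502 MW = 20.1422 hp and 8678 BTU/h = 3.41058 hp.
20.1422 − 3.41058 ≈ 16.7 hp.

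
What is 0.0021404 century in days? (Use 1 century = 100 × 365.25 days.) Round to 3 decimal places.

78.178 d

1 century = 36525.0 days.
Thus 0.0021404 × 36525.0 ≈ 78.178 d.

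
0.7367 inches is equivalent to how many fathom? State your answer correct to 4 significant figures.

1 in = 0.0138889 fathom.
So 0.7367 × 0.0138889 ≈ 0.01023 fathom.

0.01023 fathom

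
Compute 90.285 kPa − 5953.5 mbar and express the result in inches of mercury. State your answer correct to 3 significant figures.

-149 inHg

90.285 kPa = 26.6611 inHg and 5953.5 mbar = 175.807 inHg.
26.6611 − 175.807 ≈ -149 inHg.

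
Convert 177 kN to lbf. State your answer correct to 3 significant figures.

39800 pounds-force

1 kilonewton = 224.809 lbf.
177 × 224.809 ≈ 39800 lbf.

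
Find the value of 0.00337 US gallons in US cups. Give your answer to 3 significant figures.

1 US gallon = 16.0000 US cup.
Then 0.00337 × 16.0000 ≈ 0.0539 US cup.

0.0539 US cups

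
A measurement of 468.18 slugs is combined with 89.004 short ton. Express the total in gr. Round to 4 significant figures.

1.351 × 10^9 grains

468.18 slug = 1.054427 × 10^8 gr and 89.004 short ton = 1.246056 × 10^9 gr.
1.054427 × 10^8 + 1.246056 × 10^9 ≈ 1.351 × 10^9 gr.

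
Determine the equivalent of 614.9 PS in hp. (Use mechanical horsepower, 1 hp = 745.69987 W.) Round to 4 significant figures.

1 PS = 0.986320 horsepower.
Then 614.9 × 0.986320 ≈ 606.5 hp.

606.5 hp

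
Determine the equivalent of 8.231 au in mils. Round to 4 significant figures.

1 astronomical unit = 5.88968 × 10^15 mil.
Thus 8.231 × 5.88968 × 10^15 ≈ 4.848 × 10^16 mil.

4.848 × 10^16 mil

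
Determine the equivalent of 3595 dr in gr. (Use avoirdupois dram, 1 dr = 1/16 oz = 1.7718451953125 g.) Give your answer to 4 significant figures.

1 dr = 27.34375 gr.
3595 × 27.34375 ≈ 98300 gr.

98300 gr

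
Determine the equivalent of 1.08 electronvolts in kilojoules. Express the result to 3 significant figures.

1 eV = 1.60218e-22 kJ.
1.08 × 1.60218e-22 ≈ 1.73e-22 kJ.

1.73e-22 kilojoules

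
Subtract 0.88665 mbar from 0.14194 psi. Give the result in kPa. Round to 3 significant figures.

0.890 kilopascals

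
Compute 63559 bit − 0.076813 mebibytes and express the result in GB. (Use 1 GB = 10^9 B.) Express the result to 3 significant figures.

-7.26e-5 GB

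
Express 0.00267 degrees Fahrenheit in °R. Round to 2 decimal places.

459.67 °R

°R = °F + 459.67.
Applying the formula gives 459.67 °R.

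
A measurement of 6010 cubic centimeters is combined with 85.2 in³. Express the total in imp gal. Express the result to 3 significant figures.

1.63 imp gal

6010 cm³ = 1.32202 imp gal and 85.2 in³ = 0.307116 imp gal.
1.32202 + 0.307116 ≈ 1.63 imp gal.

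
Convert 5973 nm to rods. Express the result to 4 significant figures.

1 nm = 1.98839 × 10^-10 rod.
Thus 5973 × 1.98839 × 10^-10 ≈ 1.188 × 10^-6 rod.

1.188 × 10^-6 rod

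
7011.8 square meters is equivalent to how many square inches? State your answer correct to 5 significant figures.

1 square meter = 1550.00 square inches.
Then 7011.8 × 1550.00 ≈ 1.0868 × 10^7 in².

1.0868 × 10^7 square inches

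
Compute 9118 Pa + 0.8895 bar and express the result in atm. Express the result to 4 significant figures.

0.9679 atmospheres

9118 Pa = 0.0899877 atm and 0.8895 bar = 0.877868 atm.
0.0899877 + 0.877868 ≈ 0.9679 atm.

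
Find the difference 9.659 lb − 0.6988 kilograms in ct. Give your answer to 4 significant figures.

18410 ct

9.659 lb = 21906.2 ct and 0.6988 kg = 3494.00 ct.
21906.2 − 3494.00 ≈ 18410 ct.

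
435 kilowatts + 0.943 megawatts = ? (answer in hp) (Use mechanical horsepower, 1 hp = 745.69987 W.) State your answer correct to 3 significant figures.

1850 horsepower

435 kW = 583.345 hp and 0.943 MW = 1264.58 hp.
583.345 + 1264.58 ≈ 1850 hp.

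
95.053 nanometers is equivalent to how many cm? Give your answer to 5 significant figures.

9.5053 × 10^-6 cm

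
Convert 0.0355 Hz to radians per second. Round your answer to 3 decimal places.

0.223 rad/s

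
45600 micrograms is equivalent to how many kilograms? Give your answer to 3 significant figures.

4.56 × 10^-5 kg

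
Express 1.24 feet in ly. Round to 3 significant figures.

1 ft = 3.22174e-17 ly.
So 1.24 × 3.22174e-17 ≈ 3.99e-17 ly.

3.99e-17 light-years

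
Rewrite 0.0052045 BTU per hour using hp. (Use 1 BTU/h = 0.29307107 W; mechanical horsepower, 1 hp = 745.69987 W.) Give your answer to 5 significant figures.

2.0454 × 10^-6 horsepower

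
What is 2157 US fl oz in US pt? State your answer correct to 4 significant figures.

134.8 US pints

1 US fl oz = 0.0625000 US pints.
Thus 2157 × 0.0625000 ≈ 134.8 US pt.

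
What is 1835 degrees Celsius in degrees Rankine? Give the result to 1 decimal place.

°R = (°C + 273.15) × 9/5.
Applying the formula gives 3794.7 °R.

3794.7 °R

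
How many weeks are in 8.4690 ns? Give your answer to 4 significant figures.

1 ns = 1.65344e-15 weeks.
Thus 8.4690 × 1.65344e-15 ≈ 1.400e-14 wk.

1.400e-14 wk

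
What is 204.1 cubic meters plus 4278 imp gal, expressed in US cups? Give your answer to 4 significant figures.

944900 US cups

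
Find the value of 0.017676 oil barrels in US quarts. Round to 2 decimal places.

1 oil barrel = 168.000 US qt.
So 0.017676 × 168.000 ≈ 2.97 US qt.

2.97 US qt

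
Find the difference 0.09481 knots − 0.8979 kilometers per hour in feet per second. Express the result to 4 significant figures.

0.09481 kn = 0.160021 ft/s and 0.8979 km/h = 0.818296 ft/s.
0.160021 − 0.818296 ≈ -0.6583 ft/s.

-0.6583 ft/s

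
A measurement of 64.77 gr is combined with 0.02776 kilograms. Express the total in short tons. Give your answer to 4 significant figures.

64.77 gr = 4.62643e-6 short ton and 0.02776 kg = 3.06002e-5 short ton.
4.62643e-6 + 3.06002e-5 ≈ 3.523e-5 short ton.

3.523e-5 short ton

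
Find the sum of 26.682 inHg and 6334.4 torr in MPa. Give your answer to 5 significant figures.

0.93487 megapascals

26.682 inHg = 0.0903556 MPa and 6334.4 torr = 0.844517 MPa.
0.0903556 + 0.844517 ≈ 0.93487 MPa.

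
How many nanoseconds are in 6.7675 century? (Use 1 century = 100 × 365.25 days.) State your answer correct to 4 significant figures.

1 century = 3.15576 × 10^18 ns.
Thus 6.7675 × 3.15576 × 10^18 ≈ 2.136 × 10^19 ns.

2.136 × 10^19 nanoseconds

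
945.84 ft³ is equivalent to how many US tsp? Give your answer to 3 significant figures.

1 ft³ = 5745.04 US tsp.
Thus 945.84 × 5745.04 ≈ 5.43e+6 US tsp.

5.43e+6 US teaspoons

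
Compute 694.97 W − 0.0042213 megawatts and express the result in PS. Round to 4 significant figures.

694.97 W = 0.944896 PS and 0.0042213 MW = 5.73937 PS.
0.944896 − 5.73937 ≈ -4.794 PS.

-4.794 PS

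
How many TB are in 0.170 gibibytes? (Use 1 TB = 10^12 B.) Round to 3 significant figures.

0.000183 TB

1 gibibyte = 0.00107374 TB.
So 0.170 × 0.00107374 ≈ 0.000183 TB.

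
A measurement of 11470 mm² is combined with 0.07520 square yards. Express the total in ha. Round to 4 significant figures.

11470 mm² = 1.14700e-6 ha and 0.07520 yd² = 6.28768e-6 ha.
1.14700e-6 + 6.28768e-6 ≈ 7.435e-6 ha.

7.435e-6 ha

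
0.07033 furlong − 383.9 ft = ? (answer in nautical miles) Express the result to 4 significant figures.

-0.05554 nautical miles

0.07033 furlong = 0.00763939 nmi and 383.9 ft = 0.0631818 nmi.
0.00763939 − 0.0631818 ≈ -0.05554 nmi.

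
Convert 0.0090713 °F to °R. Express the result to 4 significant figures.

459.7 degrees Rankine

°R = °F + 459.67.
Applying the formula gives 459.7 °R.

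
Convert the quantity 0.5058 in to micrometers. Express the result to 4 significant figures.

12850 μm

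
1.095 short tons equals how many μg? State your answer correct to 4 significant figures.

1 short ton = 9.07185 × 10^11 μg.
Then 1.095 × 9.07185 × 10^11 ≈ 9.934 × 10^11 μg.

9.934 × 10^11 μg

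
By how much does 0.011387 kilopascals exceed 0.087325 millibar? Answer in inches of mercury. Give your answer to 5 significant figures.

0.011387 kPa = 0.00336258 inHg and 0.087325 mbar = 0.00257871 inHg.
0.00336258 − 0.00257871 ≈ 0.00078387 inHg.

0.00078387 inHg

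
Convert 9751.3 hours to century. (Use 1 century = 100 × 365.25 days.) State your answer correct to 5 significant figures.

0.011124 century

1 hour = 1.14077e-6 centuries.
Then 9751.3 × 1.14077e-6 ≈ 0.011124 century.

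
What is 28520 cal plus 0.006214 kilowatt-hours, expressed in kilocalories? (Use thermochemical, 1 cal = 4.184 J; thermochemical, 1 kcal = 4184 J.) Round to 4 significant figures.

28520 cal = 28.5200 kcal and 0.006214 kWh = 5.34665 kcal.
28.5200 + 5.34665 ≈ 33.87 kcal.

33.87 kcal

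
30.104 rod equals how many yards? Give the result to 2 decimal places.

1 rod = 5.50000 yd.
So 30.104 × 5.50000 ≈ 165.57 yd.

165.57 yd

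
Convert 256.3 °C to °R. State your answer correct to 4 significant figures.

953.0 °R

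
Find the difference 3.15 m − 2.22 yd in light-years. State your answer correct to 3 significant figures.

1.18e-16 ly

3.15 m = 3.32955e-16 ly and 2.22 yd = 2.14568e-16 ly.
3.32955e-16 − 2.14568e-16 ≈ 1.18e-16 ly.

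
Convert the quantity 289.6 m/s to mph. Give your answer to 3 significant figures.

648 mph

1 m/s = 2.23694 mph.
289.6 × 2.23694 ≈ 648 mph.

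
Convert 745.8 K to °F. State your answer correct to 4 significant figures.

882.8 degrees Fahrenheit

K = (°F + 459.67) × 5/9.
Applying the formula gives 882.8 °F.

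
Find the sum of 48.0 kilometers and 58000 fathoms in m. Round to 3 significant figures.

154000 m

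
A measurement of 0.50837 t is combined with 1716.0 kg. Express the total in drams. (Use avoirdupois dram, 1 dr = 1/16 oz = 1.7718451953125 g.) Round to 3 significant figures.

0.50837 t = 286916 dr and 1716.0 kg = 968482 dr.
286916 + 968482 ≈ 1.26 × 10^6 dr.

1.26 × 10^6 drams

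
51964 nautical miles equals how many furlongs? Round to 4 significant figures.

478400 furlongs

1 nmi = 9.20624 furlong.
Thus 51964 × 9.20624 ≈ 478400 furlong.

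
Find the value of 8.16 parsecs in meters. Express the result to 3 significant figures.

2.52e+17 meters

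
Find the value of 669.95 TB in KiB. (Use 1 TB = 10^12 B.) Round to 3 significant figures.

6.54 × 10^11 kibibytes

1 TB = 9.765625 × 10^8 KiB.
Then 669.95 × 9.765625 × 10^8 ≈ 6.54 × 10^11 KiB.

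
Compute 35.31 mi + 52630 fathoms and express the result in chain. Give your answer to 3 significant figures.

35.31 mi = 2824.80 chain and 52630 fathom = 4784.55 chain.
2824.80 + 4784.55 ≈ 7610 chain.

7610 chains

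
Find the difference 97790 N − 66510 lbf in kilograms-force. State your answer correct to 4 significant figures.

-20200 kgf

97790 N = 9971.80 kgf and 66510 lbf = 30168.4 kgf.
9971.80 − 30168.4 ≈ -20200 kgf.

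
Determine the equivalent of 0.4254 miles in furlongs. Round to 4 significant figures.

1 mi = 8.00000 furlong.
So 0.4254 × 8.00000 ≈ 3.403 furlong.

3.403 furlongs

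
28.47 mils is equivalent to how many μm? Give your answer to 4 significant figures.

1 mil = 25.4000 μm.
Then 28.47 × 25.4000 ≈ 723.1 μm.

723.1 μm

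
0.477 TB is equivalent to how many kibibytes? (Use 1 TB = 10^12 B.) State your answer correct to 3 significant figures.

1 TB = 9.765625 × 10^8 KiB.
0.477 × 9.765625 × 10^8 ≈ 4.66 × 10^8 KiB.

4.66 × 10^8 KiB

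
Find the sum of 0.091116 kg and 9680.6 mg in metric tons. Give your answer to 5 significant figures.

0.00010080 metric tons

0.091116 kg = 9.11160 × 10^-5 t and 9680.6 mg = 9.68060 × 10^-6 t.
9.11160 × 10^-5 + 9.68060 × 10^-6 ≈ 0.00010080 t.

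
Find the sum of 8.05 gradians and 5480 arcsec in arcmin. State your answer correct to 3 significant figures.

526 arcmin

8.05 grad = 434.700 arcmin and 5480 arcsec = 91.3333 arcmin.
434.700 + 91.3333 ≈ 526 arcmin.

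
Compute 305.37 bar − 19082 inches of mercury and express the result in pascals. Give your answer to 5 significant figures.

-3.4082e+7 Pa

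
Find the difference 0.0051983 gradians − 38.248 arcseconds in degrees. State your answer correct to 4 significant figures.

-0.005946 °

0.0051983 grad = 0.00467847 ° and 38.248 arcsec = 0.0106244 °.
0.00467847 − 0.0106244 ≈ -0.005946 °.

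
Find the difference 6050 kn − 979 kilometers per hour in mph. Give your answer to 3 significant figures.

6350 miles per hour

6050 kn = 6962.22 mph and 979 km/h = 608.322 mph.
6962.22 − 608.322 ≈ 6350 mph.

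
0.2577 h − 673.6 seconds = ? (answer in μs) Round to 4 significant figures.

2.541e+8 microseconds

0.2577 h = 9.27720e+8 μs and 673.6 s = 6.73600e+8 μs.
9.27720e+8 − 6.73600e+8 ≈ 2.541e+8 μs.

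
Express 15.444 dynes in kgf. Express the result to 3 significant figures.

1.57e-5 kgf

1 dyn = 1.01972e-6 kilograms-force.
Thus 15.444 × 1.01972e-6 ≈ 1.57e-5 kgf.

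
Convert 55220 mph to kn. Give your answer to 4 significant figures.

47980 knots

1 mph = 0.868976 knots.
Thus 55220 × 0.868976 ≈ 47980 kn.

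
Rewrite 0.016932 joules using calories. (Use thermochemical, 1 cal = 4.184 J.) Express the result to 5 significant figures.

1 joule = 0.239006 calories.
Then 0.016932 × 0.239006 ≈ 0.0040468 cal.

0.0040468 cal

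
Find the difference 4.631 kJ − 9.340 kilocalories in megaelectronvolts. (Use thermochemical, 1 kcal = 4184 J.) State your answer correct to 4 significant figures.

4.631 kJ = 2.89044 × 10^16 MeV and 9.340 kcal = 2.43909 × 10^17 MeV.
2.89044 × 10^16 − 2.43909 × 10^17 ≈ -2.150 × 10^17 MeV.

-2.150 × 10^17 megaelectronvolts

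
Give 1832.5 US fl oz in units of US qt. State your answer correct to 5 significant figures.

1 US fluid ounce = 0.0312500 US qt.
Thus 1832.5 × 0.0312500 ≈ 57.266 US qt.

57.266 US qt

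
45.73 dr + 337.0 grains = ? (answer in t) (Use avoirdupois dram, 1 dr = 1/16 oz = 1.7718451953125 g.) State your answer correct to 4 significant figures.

45.73 dr = 8.10265e-5 t and 337.0 gr = 2.18372e-5 t.
8.10265e-5 + 2.18372e-5 ≈ 0.0001029 t.

0.0001029 metric tons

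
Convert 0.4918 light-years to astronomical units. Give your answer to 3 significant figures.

31100 astronomical units

1 light-year = 63241.1 astronomical units.
So 0.4918 × 63241.1 ≈ 31100 au.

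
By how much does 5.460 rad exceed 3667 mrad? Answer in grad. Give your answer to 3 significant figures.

5.460 rad = 347.594 grad and 3667 mrad = 233.448 grad.
347.594 − 233.448 ≈ 114 grad.

114 gradians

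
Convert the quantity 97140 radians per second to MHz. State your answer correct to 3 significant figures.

1 radian per second = 1.59155 × 10^-7 MHz.
Then 97140 × 1.59155 × 10^-7 ≈ 0.0155 MHz.

0.0155 megahertz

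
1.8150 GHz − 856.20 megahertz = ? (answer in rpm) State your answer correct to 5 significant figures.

1.8150 GHz = 1.08900 × 10^11 rpm and 856.20 MHz = 5.13720 × 10^10 rpm.
1.08900 × 10^11 − 5.13720 × 10^10 ≈ 5.7528 × 10^10 rpm.

5.7528 × 10^10 revolutions per minute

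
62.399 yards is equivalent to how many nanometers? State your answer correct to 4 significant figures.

1 yard = 9.14400e+8 nanometers.
So 62.399 × 9.14400e+8 ≈ 5.706e+10 nm.

5.706e+10 nanometers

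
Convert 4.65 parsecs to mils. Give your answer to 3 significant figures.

1 pc = 1.21483e+21 mil.
4.65 × 1.21483e+21 ≈ 5.65e+21 mil.

5.65e+21 mils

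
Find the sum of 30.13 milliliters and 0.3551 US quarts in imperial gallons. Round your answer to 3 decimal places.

30.13 mL = 0.00662767 imp gal and 0.3551 US qt = 0.0739207 imp gal.
0.00662767 + 0.0739207 ≈ 0.081 imp gal.

0.081 imp gal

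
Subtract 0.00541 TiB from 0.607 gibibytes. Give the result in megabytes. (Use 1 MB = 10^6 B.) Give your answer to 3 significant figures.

-5300 MB

0.607 GiB = 651.761 MB and 0.00541 TiB = 5948.36 MB.
651.761 − 5948.36 ≈ -5300 MB.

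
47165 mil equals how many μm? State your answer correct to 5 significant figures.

1.1980e+6 micrometers

1 mil = 25.4000 μm.
Then 47165 × 25.4000 ≈ 1.1980e+6 μm.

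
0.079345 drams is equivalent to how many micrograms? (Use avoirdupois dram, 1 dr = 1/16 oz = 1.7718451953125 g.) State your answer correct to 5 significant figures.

1 dr = 1.77185 × 10^6 μg.
So 0.079345 × 1.77185 × 10^6 ≈ 140590 μg.

140590 μg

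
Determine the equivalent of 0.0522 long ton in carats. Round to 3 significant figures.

1 long ton = 5.08023 × 10^6 carats.
So 0.0522 × 5.08023 × 10^6 ≈ 265000 ct.

265000 ct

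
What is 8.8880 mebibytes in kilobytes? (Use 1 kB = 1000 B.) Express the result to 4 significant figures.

1 MiB = 1048.58 kB.
Thus 8.8880 × 1048.58 ≈ 9320 kB.

9320 kilobytes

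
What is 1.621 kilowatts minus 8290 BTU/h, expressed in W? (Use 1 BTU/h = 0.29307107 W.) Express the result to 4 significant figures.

-808.6 watts

1.621 kW = 1621.00 W and 8290 BTU/h = 2429.56 W.
1621.00 − 2429.56 ≈ -808.6 W.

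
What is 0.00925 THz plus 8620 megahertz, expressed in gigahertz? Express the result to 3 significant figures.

0.00925 THz = 9.25000 GHz and 8620 MHz = 8.62000 GHz.
9.25000 + 8.62000 ≈ 17.9 GHz.

17.9 gigahertz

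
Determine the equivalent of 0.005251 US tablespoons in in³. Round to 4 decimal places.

0.0047 in³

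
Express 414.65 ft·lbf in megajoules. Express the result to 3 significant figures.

1 ft·lbf = 1.35582e-6 MJ.
Thus 414.65 × 1.35582e-6 ≈ 0.000562 MJ.

0.000562 megajoules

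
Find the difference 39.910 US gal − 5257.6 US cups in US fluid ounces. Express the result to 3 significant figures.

-37000 US fl oz

39.910 US gal = 5108.48 US fl oz and 5257.6 US cup = 42060.8 US fl oz.
5108.48 − 42060.8 ≈ -37000 US fl oz.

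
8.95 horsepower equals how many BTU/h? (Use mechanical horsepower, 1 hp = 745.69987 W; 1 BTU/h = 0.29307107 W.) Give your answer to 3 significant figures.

22800 BTU/h

1 hp = 2544.43 BTU per hour.
Thus 8.95 × 2544.43 ≈ 22800 BTU/h.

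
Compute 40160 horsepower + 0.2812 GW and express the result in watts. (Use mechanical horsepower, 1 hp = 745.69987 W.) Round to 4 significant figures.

3.111 × 10^8 watts

40160 hp = 2.99473 × 10^7 W and 0.2812 GW = 2.81200 × 10^8 W.
2.99473 × 10^7 + 2.81200 × 10^8 ≈ 3.111 × 10^8 W.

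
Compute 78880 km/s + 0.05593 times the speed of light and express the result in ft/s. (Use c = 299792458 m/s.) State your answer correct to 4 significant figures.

3.138 × 10^8 feet per second

78880 km/s = 2.58793 × 10^8 ft/s and 0.05593 c = 5.50111 × 10^7 ft/s.
2.58793 × 10^8 + 5.50111 × 10^7 ≈ 3.138 × 10^8 ft/s.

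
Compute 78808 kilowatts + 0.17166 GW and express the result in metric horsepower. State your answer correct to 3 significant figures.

78808 kW = 107149 PS and 0.17166 GW = 233393 PS.
107149 + 233393 ≈ 341000 PS.

341000 PS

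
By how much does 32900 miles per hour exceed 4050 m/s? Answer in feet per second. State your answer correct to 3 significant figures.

35000 feet per second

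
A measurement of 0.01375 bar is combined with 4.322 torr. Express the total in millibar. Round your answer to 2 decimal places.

0.01375 bar = 13.7500 mbar and 4.322 torr = 5.76219 mbar.
13.7500 + 5.76219 ≈ 19.51 mbar.

19.51 mbar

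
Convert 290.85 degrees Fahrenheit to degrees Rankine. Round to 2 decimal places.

°R = °F + 459.67.
Applying the formula gives 750.52 °R.

750.52 °R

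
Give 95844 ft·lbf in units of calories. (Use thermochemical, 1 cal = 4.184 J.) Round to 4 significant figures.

31060 calories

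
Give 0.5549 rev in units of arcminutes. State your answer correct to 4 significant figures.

11990 arcminutes

1 revolution = 21600.0 arcmin.
0.5549 × 21600.0 ≈ 11990 arcmin.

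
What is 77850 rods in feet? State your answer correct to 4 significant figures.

1.285 × 10^6 ft

1 rod = 16.5000 ft.
77850 × 16.5000 ≈ 1.285 × 10^6 ft.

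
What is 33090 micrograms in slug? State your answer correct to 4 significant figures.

1 μg = 6.85218e-11 slug.
Then 33090 × 6.85218e-11 ≈ 2.267e-6 slug.

2.267e-6 slug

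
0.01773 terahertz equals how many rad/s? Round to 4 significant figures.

1 terahertz = 6.28319e+12 radians per second.
Thus 0.01773 × 6.28319e+12 ≈ 1.114e+11 rad/s.

1.114e+11 rad/s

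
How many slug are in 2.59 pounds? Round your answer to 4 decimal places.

0.0805 slug

1 pound = 0.0310810 slugs.
2.59 × 0.0310810 ≈ 0.0805 slug.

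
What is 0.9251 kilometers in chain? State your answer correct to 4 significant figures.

45.99 chain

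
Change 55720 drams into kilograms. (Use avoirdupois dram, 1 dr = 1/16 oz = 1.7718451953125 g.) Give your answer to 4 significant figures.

1 dram = 0.00177185 kilograms.
55720 × 0.00177185 ≈ 98.73 kg.

98.73 kilograms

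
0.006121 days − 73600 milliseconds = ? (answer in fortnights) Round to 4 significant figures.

0.0003764 fortnight

0.006121 d = 0.000437214 fortnight and 73600 ms = 6.08466e-5 fortnight.
0.000437214 − 6.08466e-5 ≈ 0.0003764 fortnight.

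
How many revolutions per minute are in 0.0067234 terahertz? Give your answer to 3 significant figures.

4.03 × 10^11 rpm

1 THz = 6.00000 × 10^13 rpm.
Then 0.0067234 × 6.00000 × 10^13 ≈ 4.03 × 10^11 rpm.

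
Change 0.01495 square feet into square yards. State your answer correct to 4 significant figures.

0.001661 yd²

1 square foot = 0.111111 yd².
So 0.01495 × 0.111111 ≈ 0.001661 yd².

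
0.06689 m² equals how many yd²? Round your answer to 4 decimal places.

0.0800 square yards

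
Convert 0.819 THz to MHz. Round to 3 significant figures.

819000 MHz

1 terahertz = 1.00000 × 10^6 megahertz.
So 0.819 × 1.00000 × 10^6 ≈ 819000 MHz.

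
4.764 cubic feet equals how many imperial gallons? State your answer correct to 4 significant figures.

1 ft³ = 6.22884 imp gal.
Thus 4.764 × 6.22884 ≈ 29.67 imp gal.

29.67 imp gal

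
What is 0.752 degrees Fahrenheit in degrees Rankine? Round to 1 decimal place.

460.4 °R

°R = °F + 459.67.
Applying the formula gives 460.4 °R.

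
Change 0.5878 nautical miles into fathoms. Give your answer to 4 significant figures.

1 nmi = 1012.69 fathoms.
Thus 0.5878 × 1012.69 ≈ 595.3 fathom.

595.3 fathoms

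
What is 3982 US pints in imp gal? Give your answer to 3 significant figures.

1 US pint = 0.104084 imperial gallons.
3982 × 0.104084 ≈ 414 imp gal.

414 imperial gallons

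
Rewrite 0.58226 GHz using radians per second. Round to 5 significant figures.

1 gigahertz = 6.283185e+9 radians per second.
Thus 0.58226 × 6.283185e+9 ≈ 3.6584e+9 rad/s.

3.6584e+9 rad/s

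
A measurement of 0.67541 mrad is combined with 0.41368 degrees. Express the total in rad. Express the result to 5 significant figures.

0.0078955 radians

0.67541 mrad = 0.000675410 rad and 0.41368 ° = 0.00722008 rad.
0.000675410 + 0.00722008 ≈ 0.0078955 rad.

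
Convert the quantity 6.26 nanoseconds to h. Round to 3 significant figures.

1.74 × 10^-12 h

1 nanosecond = 2.77778 × 10^-13 h.
6.26 × 2.77778 × 10^-13 ≈ 1.74 × 10^-12 h.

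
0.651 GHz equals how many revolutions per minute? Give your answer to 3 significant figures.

1 gigahertz = 6.00000e+10 revolutions per minute.
0.651 × 6.00000e+10 ≈ 3.91e+10 rpm.

3.91e+10 rpm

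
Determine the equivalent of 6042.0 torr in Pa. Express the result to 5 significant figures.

805530 Pa

1 torr = 133.322 Pa.
6042.0 × 133.322 ≈ 805530 Pa.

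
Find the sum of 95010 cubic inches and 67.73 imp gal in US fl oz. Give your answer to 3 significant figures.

95010 in³ = 52646.2 US fl oz and 67.73 imp gal = 10411.6 US fl oz.
52646.2 + 10411.6 ≈ 63100 US fl oz.

63100 US fluid ounces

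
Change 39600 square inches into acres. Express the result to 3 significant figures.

0.00631 acre

1 in² = 1.59423e-7 acre.
Then 39600 × 1.59423e-7 ≈ 0.00631 acre.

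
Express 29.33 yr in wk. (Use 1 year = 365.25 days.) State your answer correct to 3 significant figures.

1 yr = 52.1786 wk.
Thus 29.33 × 52.1786 ≈ 1530 wk.

1530 wk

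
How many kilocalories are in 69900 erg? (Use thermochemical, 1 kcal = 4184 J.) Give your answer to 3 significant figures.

1 erg = 2.39006 × 10^-11 kilocalories.
Then 69900 × 2.39006 × 10^-11 ≈ 1.67 × 10^-6 kcal.

1.67 × 10^-6 kcal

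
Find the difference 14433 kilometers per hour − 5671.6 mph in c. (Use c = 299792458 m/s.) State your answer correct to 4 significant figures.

4.916 × 10^-6 c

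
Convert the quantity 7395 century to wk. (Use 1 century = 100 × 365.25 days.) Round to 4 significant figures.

1 century = 5217.86 weeks.
Thus 7395 × 5217.86 ≈ 3.859e+7 wk.

3.859e+7 wk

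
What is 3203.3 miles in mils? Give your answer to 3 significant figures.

2.03 × 10^11 mils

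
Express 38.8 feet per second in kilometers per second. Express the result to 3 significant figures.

1 ft/s = 0.000304800 km/s.
So 38.8 × 0.000304800 ≈ 0.0118 km/s.

0.0118 km/s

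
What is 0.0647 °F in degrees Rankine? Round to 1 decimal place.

°R = °F + 459.67.
Applying the formula gives 459.7 °R.

459.7 degrees Rankine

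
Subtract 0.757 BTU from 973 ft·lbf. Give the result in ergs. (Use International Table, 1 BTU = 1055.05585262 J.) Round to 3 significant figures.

5.21 × 10^9 erg

973 ft·lbf = 1.31921 × 10^10 erg and 0.757 BTU = 7.98677 × 10^9 erg.
1.31921 × 10^10 − 7.98677 × 10^9 ≈ 5.21 × 10^9 erg.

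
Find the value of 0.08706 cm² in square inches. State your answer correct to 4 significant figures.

0.01349 square inches

1 cm² = 0.155000 in².
Then 0.08706 × 0.155000 ≈ 0.01349 in².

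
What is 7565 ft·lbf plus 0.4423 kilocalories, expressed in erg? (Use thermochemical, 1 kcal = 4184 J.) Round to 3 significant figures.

1.21e+11 erg

7565 ft·lbf = 1.02568e+11 erg and 0.4423 kcal = 1.85058e+10 erg.
1.02568e+11 + 1.85058e+10 ≈ 1.21e+11 erg.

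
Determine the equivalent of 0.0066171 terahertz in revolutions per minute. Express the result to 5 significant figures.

3.9703 × 10^11 revolutions per minute

1 THz = 6.00000 × 10^13 rpm.
Thus 0.0066171 × 6.00000 × 10^13 ≈ 3.9703 × 10^11 rpm.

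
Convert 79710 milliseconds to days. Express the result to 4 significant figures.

0.0009226 d

1 millisecond = 1.15741e-8 days.
Then 79710 × 1.15741e-8 ≈ 0.0009226 d.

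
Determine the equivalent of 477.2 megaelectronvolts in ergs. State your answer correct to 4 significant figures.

1 MeV = 1.60218e-6 erg.
Then 477.2 × 1.60218e-6 ≈ 0.0007646 erg.

0.0007646 erg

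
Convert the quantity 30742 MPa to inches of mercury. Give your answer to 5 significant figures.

9.0781e+6 inHg

1 MPa = 295.300 inHg.
So 30742 × 295.300 ≈ 9.0781e+6 inHg.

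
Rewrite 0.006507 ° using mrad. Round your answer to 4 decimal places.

0.1136 milliradians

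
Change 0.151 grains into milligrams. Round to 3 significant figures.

9.78 milligrams

1 gr = 64.7989 mg.
Thus 0.151 × 64.7989 ≈ 9.78 mg.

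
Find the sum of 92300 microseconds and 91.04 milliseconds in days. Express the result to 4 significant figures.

2.122 × 10^-6 d

92300 μs = 1.06829 × 10^-6 d and 91.04 ms = 1.05370 × 10^-6 d.
1.06829 × 10^-6 + 1.05370 × 10^-6 ≈ 2.122 × 10^-6 d.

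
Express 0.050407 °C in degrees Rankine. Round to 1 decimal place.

491.8 °R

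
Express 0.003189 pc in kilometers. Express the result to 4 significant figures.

9.840e+10 km

1 pc = 3.08568e+13 kilometers.
Thus 0.003189 × 3.08568e+13 ≈ 9.840e+10 km.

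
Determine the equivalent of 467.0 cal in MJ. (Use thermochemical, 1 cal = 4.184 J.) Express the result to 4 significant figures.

1 cal = 4.18400e-6 MJ.
Then 467.0 × 4.18400e-6 ≈ 0.001954 MJ.

0.001954 megajoules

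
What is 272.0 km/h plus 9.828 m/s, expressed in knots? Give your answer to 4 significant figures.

166.0 knots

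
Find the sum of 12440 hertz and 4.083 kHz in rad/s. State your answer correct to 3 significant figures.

104000 radians per second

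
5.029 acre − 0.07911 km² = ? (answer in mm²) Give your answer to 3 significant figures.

5.029 acre = 2.03516 × 10^10 mm² and 0.07911 km² = 7.91100 × 10^10 mm².
2.03516 × 10^10 − 7.91100 × 10^10 ≈ -5.88 × 10^10 mm².

-5.88 × 10^10 mm²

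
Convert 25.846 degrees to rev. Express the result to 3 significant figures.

0.0718 rev

1 degree = 0.00277778 rev.
Then 25.846 × 0.00277778 ≈ 0.0718 rev.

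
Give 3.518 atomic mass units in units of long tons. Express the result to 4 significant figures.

5.750 × 10^-30 long ton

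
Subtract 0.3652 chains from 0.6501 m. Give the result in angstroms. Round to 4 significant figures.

0.6501 m = 6.50100 × 10^9 Å and 0.3652 chain = 7.34666 × 10^10 Å.
6.50100 × 10^9 − 7.34666 × 10^10 ≈ -6.697 × 10^10 Å.

-6.697 × 10^10 Å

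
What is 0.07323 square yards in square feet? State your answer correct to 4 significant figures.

1 yd² = 9.00000 square feet.
So 0.07323 × 9.00000 ≈ 0.6591 ft².

0.6591 ft²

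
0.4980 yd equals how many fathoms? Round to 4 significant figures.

1 yard = 0.500000 fathoms.
So 0.4980 × 0.500000 ≈ 0.2490 fathom.

0.2490 fathom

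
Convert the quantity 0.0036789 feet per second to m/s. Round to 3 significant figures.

1 ft/s = 0.304800 m/s.
Then 0.0036789 × 0.304800 ≈ 0.00112 m/s.

0.00112 m/s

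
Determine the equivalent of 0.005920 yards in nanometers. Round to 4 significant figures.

5.413e+6 nanometers

1 yard = 9.14400e+8 nm.
So 0.005920 × 9.14400e+8 ≈ 5.413e+6 nm.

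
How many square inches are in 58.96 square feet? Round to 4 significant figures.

8490 in²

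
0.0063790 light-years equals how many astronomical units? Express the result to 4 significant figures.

1 light-year = 63241.1 au.
0.0063790 × 63241.1 ≈ 403.4 au.

403.4 astronomical units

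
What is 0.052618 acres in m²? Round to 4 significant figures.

212.9 square meters

1 acre = 4046.86 square meters.
So 0.052618 × 4046.86 ≈ 212.9 m².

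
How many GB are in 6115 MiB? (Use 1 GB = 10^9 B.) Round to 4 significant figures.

6.412 gigabytes

1 MiB = 0.00104858 GB.
6115 × 0.00104858 ≈ 6.412 GB.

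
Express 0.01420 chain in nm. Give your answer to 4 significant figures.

1 chain = 2.01168 × 10^10 nanometers.
0.01420 × 2.01168 × 10^10 ≈ 2.857 × 10^8 nm.

2.857 × 10^8 nm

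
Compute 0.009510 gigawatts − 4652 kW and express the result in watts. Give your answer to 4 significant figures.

4.858 × 10^6 watts

0.009510 GW = 9.51000 × 10^6 W and 4652 kW = 4.65200 × 10^6 W.
9.51000 × 10^6 − 4.65200 × 10^6 ≈ 4.858 × 10^6 W.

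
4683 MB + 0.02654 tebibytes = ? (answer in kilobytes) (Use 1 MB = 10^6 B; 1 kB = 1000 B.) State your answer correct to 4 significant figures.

3.386 × 10^7 kB

4683 MB = 4.68300 × 10^6 kB and 0.02654 TiB = 2.91810 × 10^7 kB.
4.68300 × 10^6 + 2.91810 × 10^7 ≈ 3.386 × 10^7 kB.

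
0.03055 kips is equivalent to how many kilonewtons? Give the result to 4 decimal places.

1 kip = 4.44822 kN.
Thus 0.03055 × 4.44822 ≈ 0.1359 kN.

0.1359 kilonewtons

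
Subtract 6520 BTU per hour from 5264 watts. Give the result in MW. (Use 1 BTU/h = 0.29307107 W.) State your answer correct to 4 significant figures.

5264 W = 0.00526400 MW and 6520 BTU/h = 0.00191082 MW.
0.00526400 − 0.00191082 ≈ 0.003353 MW.

0.003353 MW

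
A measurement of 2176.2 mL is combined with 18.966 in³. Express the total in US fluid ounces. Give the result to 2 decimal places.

84.10 US fl oz

2176.2 mL = 73.5861 US fl oz and 18.966 in³ = 10.5093 US fl oz.
73.5861 + 10.5093 ≈ 84.10 US fl oz.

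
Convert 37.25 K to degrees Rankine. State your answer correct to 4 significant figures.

°R = K × 9/5.
Applying the formula gives 67.05 °R.

67.05 degrees Rankine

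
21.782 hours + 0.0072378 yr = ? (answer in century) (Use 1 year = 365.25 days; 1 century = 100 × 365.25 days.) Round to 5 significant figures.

21.782 h = 2.48483e-5 century and 0.0072378 yr = 7.23780e-5 century.
2.48483e-5 + 7.23780e-5 ≈ 9.7226e-5 century.

9.7226e-5 centuries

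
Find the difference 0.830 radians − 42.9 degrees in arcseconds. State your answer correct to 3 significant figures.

16800 arcseconds

0.830 rad = 171200 arcsec and 42.9 ° = 154440 arcsec.
171200 − 154440 ≈ 16800 arcsec.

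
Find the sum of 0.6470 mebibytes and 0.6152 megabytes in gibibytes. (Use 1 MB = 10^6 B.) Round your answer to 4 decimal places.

0.0012 GiB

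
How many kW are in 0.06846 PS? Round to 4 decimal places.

1 PS = 0.735499 kW.
0.06846 × 0.735499 ≈ 0.0504 kW.

0.0504 kW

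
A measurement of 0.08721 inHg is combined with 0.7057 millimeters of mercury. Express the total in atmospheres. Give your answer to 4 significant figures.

0.08721 inHg = 0.00291465 atm and 0.7057 mmHg = 0.000928553 atm.
0.00291465 + 0.000928553 ≈ 0.003843 atm.

0.003843 atm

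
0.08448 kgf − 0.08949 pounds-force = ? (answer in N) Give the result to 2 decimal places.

0.43 N

0.08448 kgf = 0.828466 N and 0.08949 lbf = 0.398071 N.
0.828466 − 0.398071 ≈ 0.43 N.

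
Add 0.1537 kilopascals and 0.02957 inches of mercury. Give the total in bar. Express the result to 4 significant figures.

0.002538 bar

0.1537 kPa = 0.00153700 bar and 0.02957 inHg = 0.00100136 bar.
0.00153700 + 0.00100136 ≈ 0.002538 bar.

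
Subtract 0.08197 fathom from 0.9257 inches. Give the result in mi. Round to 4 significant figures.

0.9257 in = 1.46102 × 10^-5 mi and 0.08197 fathom = 9.31477 × 10^-5 mi.
1.46102 × 10^-5 − 9.31477 × 10^-5 ≈ -7.854 × 10^-5 mi.

-7.854 × 10^-5 miles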